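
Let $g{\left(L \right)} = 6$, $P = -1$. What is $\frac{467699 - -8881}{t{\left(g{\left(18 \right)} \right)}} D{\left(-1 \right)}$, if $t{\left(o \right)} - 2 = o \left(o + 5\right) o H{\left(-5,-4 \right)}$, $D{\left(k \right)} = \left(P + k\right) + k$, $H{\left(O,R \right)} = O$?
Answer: $\frac{714870}{989} \approx 722.82$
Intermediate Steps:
$D{\left(k \right)} = -1 + 2 k$ ($D{\left(k \right)} = \left(-1 + k\right) + k = -1 + 2 k$)
$t{\left(o \right)} = 2 - 5 o^{2} \left(5 + o\right)$ ($t{\left(o \right)} = 2 + o \left(o + 5\right) o \left(-5\right) = 2 + o \left(5 + o\right) o \left(-5\right) = 2 + o^{2} \left(5 + o\right) \left(-5\right) = 2 - 5 o^{2} \left(5 + o\right)$)
$\frac{467699 - -8881}{t{\left(g{\left(18 \right)} \right)}} D{\left(-1 \right)} = \frac{467699 - -8881}{2 - 25 \cdot 6^{2} - 5 \cdot 6^{3}} \left(-1 + 2 \left(-1\right)\right) = \frac{467699 + 8881}{2 - 900 - 1080} \left(-1 - 2\right) = \frac{476580}{2 - 900 - 1080} \left(-3\right) = \frac{476580}{-1978} \left(-3\right) = 476580 \left(- \frac{1}{1978}\right) \left(-3\right) = \left(- \frac{238290}{989}\right) \left(-3\right) = \frac{714870}{989}$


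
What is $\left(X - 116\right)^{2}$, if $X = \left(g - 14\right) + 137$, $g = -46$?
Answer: $1521$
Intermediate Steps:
$X = 77$ ($X = \left(-46 - 14\right) + 137 = -60 + 137 = 77$)
$\left(X - 116\right)^{2} = \left(77 - 116\right)^{2} = \left(-39\right)^{2} = 1521$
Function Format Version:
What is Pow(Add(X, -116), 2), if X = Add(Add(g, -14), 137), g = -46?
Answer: 1521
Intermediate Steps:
X = 77 (X = Add(Add(-46, -14), 137) = Add(-60, 137) = 77)
Pow(Add(X, -116), 2) = Pow(Add(77, -116), 2) = Pow(-39, 2) = 1521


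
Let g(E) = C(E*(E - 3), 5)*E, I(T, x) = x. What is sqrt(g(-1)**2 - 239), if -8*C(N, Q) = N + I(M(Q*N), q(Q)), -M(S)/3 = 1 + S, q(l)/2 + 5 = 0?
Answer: I*sqrt(3815)/4 ≈ 15.441*I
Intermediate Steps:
q(l) = -10 (q(l) = -10 + 2*0 = -10 + 0 = -10)
M(S) = -3 - 3*S (M(S) = -3*(1 + S) = -3 - 3*S)
C(N, Q) = 5/4 - N/8 (C(N, Q) = -(N - 10)/8 = -(-10 + N)/8 = 5/4 - N/8)
g(E) = E*(5/4 - E*(-3 + E)/8) (g(E) = (5/4 - E*(E - 3)/8)*E = (5/4 - E*(-3 + E)/8)*E = E*(5/4 - E*(-3 + E)/8))
sqrt(g(-1)**2 - 239) = sqrt((-1/8*(-1)*(-10 - (-3 - 1)))**2 - 239) = sqrt((-1/8*(-1)*(-10 - 1*(-4)))**2 - 239) = sqrt((-1/8*(-1)*(-10 + 4))**2 - 239) = sqrt((-1/8*(-1)*(-6))**2 - 239) = sqrt((-3/4)**2 - 239) = sqrt(9/16 - 239) = sqrt(-3815/16) = I*sqrt(3815)/4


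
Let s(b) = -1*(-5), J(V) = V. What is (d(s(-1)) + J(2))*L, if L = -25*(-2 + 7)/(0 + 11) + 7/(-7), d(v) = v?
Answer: -952/11 ≈ -86.545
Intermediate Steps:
s(b) = 5
L = -136/11 (L = -25/(11/5) + 7*(-⅐) = -25/(11*(⅕)) - 1 = -25/11/5 - 1 = -25*5/11 - 1 = -125/11 - 1 = -136/11 ≈ -12.364)
(d(s(-1)) + J(2))*L = (5 + 2)*(-136/11) = 7*(-136/11) = -952/11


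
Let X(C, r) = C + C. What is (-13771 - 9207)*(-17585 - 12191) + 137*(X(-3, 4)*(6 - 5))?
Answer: 684192106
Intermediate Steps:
X(C, r) = 2*C
(-13771 - 9207)*(-17585 - 12191) + 137*(X(-3, 4)*(6 - 5)) = (-13771 - 9207)*(-17585 - 12191) + 137*((2*(-3))*(6 - 5)) = -22978*(-29776) + 137*(-6*1) = 684192928 + 137*(-6) = 684192928 - 822 = 684192106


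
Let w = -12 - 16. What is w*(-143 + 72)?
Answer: 1988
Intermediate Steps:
w = -28
w*(-143 + 72) = -28*(-143 + 72) = -28*(-71) = 1988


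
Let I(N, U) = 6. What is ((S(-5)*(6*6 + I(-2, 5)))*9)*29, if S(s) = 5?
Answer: 54810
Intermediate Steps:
((S(-5)*(6*6 + I(-2, 5)))*9)*29 = ((5*(6*6 + 6))*9)*29 = ((5*(36 + 6))*9)*29 = ((5*42)*9)*29 = (210*9)*29 = 1890*29 = 54810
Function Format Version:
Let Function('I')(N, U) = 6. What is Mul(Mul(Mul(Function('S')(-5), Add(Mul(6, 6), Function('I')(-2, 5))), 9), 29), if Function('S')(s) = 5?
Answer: 54810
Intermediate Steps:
Mul(Mul(Mul(Function('S')(-5), Add(Mul(6, 6), Function('I')(-2, 5))), 9), 29) = Mul(Mul(Mul(5, Add(Mul(6, 6), 6)), 9), 29) = Mul(Mul(Mul(5, Add(36, 6)), 9), 29) = Mul(Mul(Mul(5, 42), 9), 29) = Mul(Mul(210, 9), 29) = Mul(1890, 29) = 54810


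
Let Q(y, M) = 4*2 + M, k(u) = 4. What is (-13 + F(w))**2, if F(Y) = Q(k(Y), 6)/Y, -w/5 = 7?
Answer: 4489/25 ≈ 179.56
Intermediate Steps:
Q(y, M) = 8 + M
w = -35 (w = -5*7 = -35)
F(Y) = 14/Y (F(Y) = (8 + 6)/Y = 14/Y)
(-13 + F(w))**2 = (-13 + 14/(-35))**2 = (-13 + 14*(-1/35))**2 = (-13 - 2/5)**2 = (-67/5)**2 = 4489/25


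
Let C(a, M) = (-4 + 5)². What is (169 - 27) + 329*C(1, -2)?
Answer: 471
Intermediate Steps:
C(a, M) = 1 (C(a, M) = 1² = 1)
(169 - 27) + 329*C(1, -2) = (169 - 27) + 329*1 = 142 + 329 = 471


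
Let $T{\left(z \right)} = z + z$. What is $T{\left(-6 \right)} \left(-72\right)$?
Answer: $864$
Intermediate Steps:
$T{\left(z \right)} = 2 z$
$T{\left(-6 \right)} \left(-72\right) = 2 \left(-6\right) \left(-72\right) = \left(-12\right) \left(-72\right) = 864$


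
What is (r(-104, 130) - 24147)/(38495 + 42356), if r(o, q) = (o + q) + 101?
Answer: -24020/80851 ≈ -0.29709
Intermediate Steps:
r(o, q) = 101 + o + q
(r(-104, 130) - 24147)/(38495 + 42356) = ((101 - 104 + 130) - 24147)/(38495 + 42356) = (127 - 24147)/80851 = -24020*1/80851 = -24020/80851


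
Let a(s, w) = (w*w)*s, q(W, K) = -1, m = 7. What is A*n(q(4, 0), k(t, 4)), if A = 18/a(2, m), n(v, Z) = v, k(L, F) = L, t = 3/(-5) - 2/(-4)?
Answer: -9/49 ≈ -0.18367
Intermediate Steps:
t = -1/10 (t = 3*(-1/5) - 2*(-1/4) = -3/5 + 1/2 = -1/10 ≈ -0.10000)
a(s, w) = s*w**2 (a(s, w) = w**2*s = s*w**2)
A = 9/49 (A = 18/((2*7**2)) = 18/((2*49)) = 18/98 = 18*(1/98) = 9/49 ≈ 0.18367)
A*n(q(4, 0), k(t, 4)) = (9/49)*(-1) = -9/49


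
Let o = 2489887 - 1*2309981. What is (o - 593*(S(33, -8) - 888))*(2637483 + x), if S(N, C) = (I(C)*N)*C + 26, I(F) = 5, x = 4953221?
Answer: 11187422457728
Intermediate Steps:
S(N, C) = 26 + 5*C*N (S(N, C) = (5*N)*C + 26 = 5*C*N + 26 = 26 + 5*C*N)
o = 179906 (o = 2489887 - 2309981 = 179906)
(o - 593*(S(33, -8) - 888))*(2637483 + x) = (179906 - 593*((26 + 5*(-8)*33) - 888))*(2637483 + 4953221) = (179906 - 593*((26 - 1320) - 888))*7590704 = (179906 - 593*(-1294 - 888))*7590704 = (179906 - 593*(-2182))*7590704 = (179906 + 1293926)*7590704 = 1473832*7590704 = 11187422457728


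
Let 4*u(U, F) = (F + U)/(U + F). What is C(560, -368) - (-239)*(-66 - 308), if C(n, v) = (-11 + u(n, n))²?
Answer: -1428327/16 ≈ -89271.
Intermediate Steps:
u(U, F) = ¼ (u(U, F) = ((F + U)/(U + F))/4 = ((F + U)/(F + U))/4 = (¼)*1 = ¼)
C(n, v) = 1849/16 (C(n, v) = (-11 + ¼)² = (-43/4)² = 1849/16)
C(560, -368) - (-239)*(-66 - 308) = 1849/16 - (-239)*(-66 - 308) = 1849/16 - (-239)*(-374) = 1849/16 - 1*89386 = 1849/16 - 89386 = -1428327/16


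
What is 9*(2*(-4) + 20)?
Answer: 108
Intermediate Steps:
9*(2*(-4) + 20) = 9*(-8 + 20) = 9*12 = 108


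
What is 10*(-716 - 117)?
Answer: -8330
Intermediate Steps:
10*(-716 - 117) = 10*(-833) = -8330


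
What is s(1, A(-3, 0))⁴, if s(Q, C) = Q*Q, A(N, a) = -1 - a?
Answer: 1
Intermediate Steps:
s(Q, C) = Q²
s(1, A(-3, 0))⁴ = (1²)⁴ = 1⁴ = 1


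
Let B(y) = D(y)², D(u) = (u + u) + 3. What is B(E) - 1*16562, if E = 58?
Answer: -2401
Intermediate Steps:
D(u) = 3 + 2*u (D(u) = 2*u + 3 = 3 + 2*u)
B(y) = (3 + 2*y)²
B(E) - 1*16562 = (3 + 2*58)² - 1*16562 = (3 + 116)² - 16562 = 119² - 16562 = 14161 - 16562 = -2401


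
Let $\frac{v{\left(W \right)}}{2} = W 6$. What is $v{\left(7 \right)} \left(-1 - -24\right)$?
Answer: $1932$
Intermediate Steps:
$v{\left(W \right)} = 12 W$ ($v{\left(W \right)} = 2 W 6 = 2 \cdot 6 W = 12 W$)
$v{\left(7 \right)} \left(-1 - -24\right) = 12 \cdot 7 \left(-1 - -24\right) = 84 \left(-1 + 24\right) = 84 \cdot 23 = 1932$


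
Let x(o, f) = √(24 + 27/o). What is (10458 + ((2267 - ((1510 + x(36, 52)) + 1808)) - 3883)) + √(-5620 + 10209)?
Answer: 5524 + √4589 - 3*√11/2 ≈ 5586.8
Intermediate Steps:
(10458 + ((2267 - ((1510 + x(36, 52)) + 1808)) - 3883)) + √(-5620 + 10209) = (10458 + ((2267 - ((1510 + √(24 + 27/36)) + 1808)) - 3883)) + √(-5620 + 10209) = (10458 + ((2267 - ((1510 + √(24 + 27*(1/36))) + 1808)) - 3883)) + √4589 = (10458 + ((2267 - ((1510 + √(24 + ¾)) + 1808)) - 3883)) + √4589 = (10458 + ((2267 - ((1510 + √(99/4)) + 1808)) - 3883)) + √4589 = (10458 + ((2267 - ((1510 + 3*√11/2) + 1808)) - 3883)) + √4589 = (10458 + ((2267 - (3318 + 3*√11/2)) - 3883)) + √4589 = (10458 + ((2267 + (-3318 - 3*√11/2)) - 3883)) + √4589 = (10458 + ((-1051 - 3*√11/2) - 3883)) + √4589 = (10458 + (-4934 - 3*√11/2)) + √4589 = (5524 - 3*√11/2) + √4589 = 5524 + √4589 - 3*√11/2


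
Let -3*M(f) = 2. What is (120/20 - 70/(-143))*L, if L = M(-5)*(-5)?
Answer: 9280/429 ≈ 21.632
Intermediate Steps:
M(f) = -2/3 (M(f) = -1/3*2 = -2/3)
L = 10/3 (L = -2/3*(-5) = 10/3 ≈ 3.3333)
(120/20 - 70/(-143))*L = (120/20 - 70/(-143))*(10/3) = (120*(1/20) - 70*(-1/143))*(10/3) = (6 + 70/143)*(10/3) = (928/143)*(10/3) = 9280/429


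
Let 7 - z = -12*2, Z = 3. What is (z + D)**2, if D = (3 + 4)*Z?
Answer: 2704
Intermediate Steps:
z = 31 (z = 7 - (-12)*2 = 7 - 1*(-24) = 7 + 24 = 31)
D = 21 (D = (3 + 4)*3 = 7*3 = 21)
(z + D)**2 = (31 + 21)**2 = 52**2 = 2704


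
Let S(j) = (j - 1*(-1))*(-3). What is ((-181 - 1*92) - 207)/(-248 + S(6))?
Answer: 480/269 ≈ 1.7844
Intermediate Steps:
S(j) = -3 - 3*j (S(j) = (j + 1)*(-3) = (1 + j)*(-3) = -3 - 3*j)
((-181 - 1*92) - 207)/(-248 + S(6)) = ((-181 - 1*92) - 207)/(-248 + (-3 - 3*6)) = ((-181 - 92) - 207)/(-248 + (-3 - 18)) = (-273 - 207)/(-248 - 21) = -480/(-269) = -480*(-1/269) = 480/269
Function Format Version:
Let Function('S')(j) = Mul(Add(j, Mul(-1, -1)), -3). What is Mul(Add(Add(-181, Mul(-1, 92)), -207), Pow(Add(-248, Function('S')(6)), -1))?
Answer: Rational(480, 269) ≈ 1.7844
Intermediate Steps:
Function('S')(j) = Add(-3, Mul(-3, j)) (Function('S')(j) = Mul(Add(j, 1), -3) = Mul(Add(1, j), -3) = Add(-3, Mul(-3, j)))
Mul(Add(Add(-181, Mul(-1, 92)), -207), Pow(Add(-248, Function('S')(6)), -1)) = Mul(Add(Add(-181, Mul(-1, 92)), -207), Pow(Add(-248, Add(-3, Mul(-3, 6))), -1)) = Mul(Add(Add(-181, -92), -207), Pow(Add(-248, Add(-3, -18)), -1)) = Mul(Add(-273, -207), Pow(Add(-248, -21), -1)) = Mul(-480, Pow(-269, -1)) = Mul(-480, Rational(-1, 269)) = Rational(480, 269)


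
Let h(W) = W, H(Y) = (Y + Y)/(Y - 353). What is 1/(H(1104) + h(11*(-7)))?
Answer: -751/55619 ≈ -0.013503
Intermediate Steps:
H(Y) = 2*Y/(-353 + Y) (H(Y) = (2*Y)/(-353 + Y) = 2*Y/(-353 + Y))
1/(H(1104) + h(11*(-7))) = 1/(2*1104/(-353 + 1104) + 11*(-7)) = 1/(2*1104/751 - 77) = 1/(2*1104*(1/751) - 77) = 1/(2208/751 - 77) = 1/(-55619/751) = -751/55619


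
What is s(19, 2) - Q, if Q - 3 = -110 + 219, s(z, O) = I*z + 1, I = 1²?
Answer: -92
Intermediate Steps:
I = 1
s(z, O) = 1 + z (s(z, O) = 1*z + 1 = z + 1 = 1 + z)
Q = 112 (Q = 3 + (-110 + 219) = 3 + 109 = 112)
s(19, 2) - Q = (1 + 19) - 1*112 = 20 - 112 = -92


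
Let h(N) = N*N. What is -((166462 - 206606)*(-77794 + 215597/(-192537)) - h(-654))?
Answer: -601212103056908/192537 ≈ -3.1226e+9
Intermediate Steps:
h(N) = N²
-((166462 - 206606)*(-77794 + 215597/(-192537)) - h(-654)) = -((166462 - 206606)*(-77794 + 215597/(-192537)) - 1*(-654)²) = -(-40144*(-77794 + 215597*(-1/192537)) - 1*427716) = -(-40144*(-77794 - 215597/192537) - 427716) = -(-40144*(-14978438975/192537) - 427716) = -(601294454212400/192537 - 427716) = -1*601212103056908/192537 = -601212103056908/192537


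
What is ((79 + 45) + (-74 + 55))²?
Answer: 11025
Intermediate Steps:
((79 + 45) + (-74 + 55))² = (124 - 19)² = 105² = 11025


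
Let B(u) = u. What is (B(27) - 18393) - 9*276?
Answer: -20850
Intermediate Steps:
(B(27) - 18393) - 9*276 = (27 - 18393) - 9*276 = -18366 - 2484 = -20850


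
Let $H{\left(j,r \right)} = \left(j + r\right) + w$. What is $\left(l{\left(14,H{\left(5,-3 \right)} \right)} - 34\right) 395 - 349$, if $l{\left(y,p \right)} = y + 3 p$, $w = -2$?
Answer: $-8249$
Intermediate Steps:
$H{\left(j,r \right)} = -2 + j + r$ ($H{\left(j,r \right)} = \left(j + r\right) - 2 = -2 + j + r$)
$\left(l{\left(14,H{\left(5,-3 \right)} \right)} - 34\right) 395 - 349 = \left(\left(14 + 3 \left(-2 + 5 - 3\right)\right) - 34\right) 395 - 349 = \left(\left(14 + 3 \cdot 0\right) - 34\right) 395 - 349 = \left(\left(14 + 0\right) - 34\right) 395 - 349 = \left(14 - 34\right) 395 - 349 = \left(-20\right) 395 - 349 = -7900 - 349 = -8249$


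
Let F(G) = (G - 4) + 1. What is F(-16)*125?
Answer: -2375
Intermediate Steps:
F(G) = -3 + G (F(G) = (-4 + G) + 1 = -3 + G)
F(-16)*125 = (-3 - 16)*125 = -19*125 = -2375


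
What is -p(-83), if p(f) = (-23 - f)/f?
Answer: 60/83 ≈ 0.72289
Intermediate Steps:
p(f) = (-23 - f)/f
-p(-83) = -(-23 - 1*(-83))/(-83) = -(-1)*(-23 + 83)/83 = -(-1)*60/83 = -1*(-60/83) = 60/83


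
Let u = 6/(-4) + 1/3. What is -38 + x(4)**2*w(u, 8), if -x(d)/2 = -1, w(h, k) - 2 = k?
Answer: 2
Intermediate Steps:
u = -7/6 (u = 6*(-1/4) + 1*(1/3) = -3/2 + 1/3 = -7/6 ≈ -1.1667)
w(h, k) = 2 + k
x(d) = 2 (x(d) = -2*(-1) = 2)
-38 + x(4)**2*w(u, 8) = -38 + 2**2*(2 + 8) = -38 + 4*10 = -38 + 40 = 2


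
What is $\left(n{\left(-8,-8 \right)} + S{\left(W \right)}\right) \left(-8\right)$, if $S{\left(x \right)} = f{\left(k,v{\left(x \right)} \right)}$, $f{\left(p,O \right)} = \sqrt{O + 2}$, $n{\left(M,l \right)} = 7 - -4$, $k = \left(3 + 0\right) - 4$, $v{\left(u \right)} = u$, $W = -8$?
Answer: $-88 - 8 i \sqrt{6} \approx -88.0 - 19.596 i$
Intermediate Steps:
$k = -1$ ($k = 3 - 4 = -1$)
$n{\left(M,l \right)} = 11$ ($n{\left(M,l \right)} = 7 + 4 = 11$)
$f{\left(p,O \right)} = \sqrt{2 + O}$
$S{\left(x \right)} = \sqrt{2 + x}$
$\left(n{\left(-8,-8 \right)} + S{\left(W \right)}\right) \left(-8\right) = \left(11 + \sqrt{2 - 8}\right) \left(-8\right) = \left(11 + \sqrt{-6}\right) \left(-8\right) = \left(11 + i \sqrt{6}\right) \left(-8\right) = -88 - 8 i \sqrt{6}$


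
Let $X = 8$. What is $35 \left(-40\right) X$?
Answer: $-11200$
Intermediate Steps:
$35 \left(-40\right) X = 35 \left(-40\right) 8 = \left(-1400\right) 8 = -11200$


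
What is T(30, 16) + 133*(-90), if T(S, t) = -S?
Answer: -12000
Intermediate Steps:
T(30, 16) + 133*(-90) = -1*30 + 133*(-90) = -30 - 11970 = -12000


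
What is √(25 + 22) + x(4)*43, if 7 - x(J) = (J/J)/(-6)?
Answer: 1849/6 + √47 ≈ 315.02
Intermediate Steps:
x(J) = 43/6 (x(J) = 7 - J/J/(-6) = 7 - (-1)/6 = 7 - 1*(-⅙) = 7 + ⅙ = 43/6)
√(25 + 22) + x(4)*43 = √(25 + 22) + (43/6)*43 = √47 + 1849/6 = 1849/6 + √47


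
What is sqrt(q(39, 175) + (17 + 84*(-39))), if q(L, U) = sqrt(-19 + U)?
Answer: sqrt(-3259 + 2*sqrt(39)) ≈ 56.978*I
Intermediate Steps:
sqrt(q(39, 175) + (17 + 84*(-39))) = sqrt(sqrt(-19 + 175) + (17 + 84*(-39))) = sqrt(sqrt(156) + (17 - 3276)) = sqrt(2*sqrt(39) - 3259) = sqrt(-3259 + 2*sqrt(39))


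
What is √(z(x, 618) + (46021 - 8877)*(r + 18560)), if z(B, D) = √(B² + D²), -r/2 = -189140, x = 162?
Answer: √(14740224960 + 6*√11338) ≈ 1.2141e+5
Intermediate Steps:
r = 378280 (r = -2*(-189140) = 378280)
√(z(x, 618) + (46021 - 8877)*(r + 18560)) = √(√(162² + 618²) + (46021 - 8877)*(378280 + 18560)) = √(√(26244 + 381924) + 37144*396840) = √(√408168 + 14740224960) = √(6*√11338 + 14740224960) = √(14740224960 + 6*√11338)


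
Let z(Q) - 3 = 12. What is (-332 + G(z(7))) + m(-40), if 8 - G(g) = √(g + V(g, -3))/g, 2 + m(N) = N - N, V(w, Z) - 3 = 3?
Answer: -326 - √21/15 ≈ -326.31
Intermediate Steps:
V(w, Z) = 6 (V(w, Z) = 3 + 3 = 6)
z(Q) = 15 (z(Q) = 3 + 12 = 15)
m(N) = -2 (m(N) = -2 + (N - N) = -2 + 0 = -2)
G(g) = 8 - √(6 + g)/g (G(g) = 8 - √(g + 6)/g = 8 - √(6 + g)/g)
(-332 + G(z(7))) + m(-40) = (-332 + (8 - 1*√(6 + 15)/15)) - 2 = (-332 + (8 - 1*1/15*√21)) - 2 = (-332 + (8 - √21/15)) - 2 = (-324 - √21/15) - 2 = -326 - √21/15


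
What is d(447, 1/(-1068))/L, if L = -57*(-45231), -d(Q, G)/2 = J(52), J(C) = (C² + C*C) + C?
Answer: -3640/859389 ≈ -0.0042356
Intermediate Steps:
J(C) = C + 2*C² (J(C) = (C² + C²) + C = 2*C² + C = C + 2*C²)
d(Q, G) = -10920 (d(Q, G) = -104*(1 + 2*52) = -104*(1 + 104) = -104*105 = -2*5460 = -10920)
L = 2578167
d(447, 1/(-1068))/L = -10920/2578167 = -10920*1/2578167 = -3640/859389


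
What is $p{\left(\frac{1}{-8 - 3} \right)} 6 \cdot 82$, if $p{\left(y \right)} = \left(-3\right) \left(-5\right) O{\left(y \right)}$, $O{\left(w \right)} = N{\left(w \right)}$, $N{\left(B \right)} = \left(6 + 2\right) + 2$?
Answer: $73800$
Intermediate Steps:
$N{\left(B \right)} = 10$ ($N{\left(B \right)} = 8 + 2 = 10$)
$O{\left(w \right)} = 10$
$p{\left(y \right)} = 150$ ($p{\left(y \right)} = \left(-3\right) \left(-5\right) 10 = 15 \cdot 10 = 150$)
$p{\left(\frac{1}{-8 - 3} \right)} 6 \cdot 82 = 150 \cdot 6 \cdot 82 = 900 \cdot 82 = 73800$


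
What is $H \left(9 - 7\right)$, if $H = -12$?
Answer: $-24$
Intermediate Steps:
$H \left(9 - 7\right) = - 12 \left(9 - 7\right) = \left(-12\right) 2 = -24$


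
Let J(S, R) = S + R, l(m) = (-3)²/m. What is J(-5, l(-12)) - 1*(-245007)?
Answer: 980005/4 ≈ 2.4500e+5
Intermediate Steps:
l(m) = 9/m
J(S, R) = R + S
J(-5, l(-12)) - 1*(-245007) = (9/(-12) - 5) - 1*(-245007) = (9*(-1/12) - 5) + 245007 = (-¾ - 5) + 245007 = -23/4 + 245007 = 980005/4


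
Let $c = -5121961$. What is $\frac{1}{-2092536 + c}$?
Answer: $- \frac{1}{7214497} \approx -1.3861 \cdot 10^{-7}$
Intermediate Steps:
$\frac{1}{-2092536 + c} = \frac{1}{-2092536 - 5121961} = \frac{1}{-7214497} = - \frac{1}{7214497}$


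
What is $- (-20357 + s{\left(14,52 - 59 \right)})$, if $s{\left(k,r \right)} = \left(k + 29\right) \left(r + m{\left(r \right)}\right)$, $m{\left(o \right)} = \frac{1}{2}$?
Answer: $\frac{41273}{2} \approx 20637.0$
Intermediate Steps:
$m{\left(o \right)} = \frac{1}{2}$
$s{\left(k,r \right)} = \left(\frac{1}{2} + r\right) \left(29 + k\right)$ ($s{\left(k,r \right)} = \left(k + 29\right) \left(r + \frac{1}{2}\right) = \left(29 + k\right) \left(\frac{1}{2} + r\right) = \left(\frac{1}{2} + r\right) \left(29 + k\right)$)
$- (-20357 + s{\left(14,52 - 59 \right)}) = - (-20357 + \left(\frac{29}{2} + \frac{1}{2} \cdot 14 + 29 \left(52 - 59\right) + 14 \left(52 - 59\right)\right)) = - (-20357 + \left(\frac{29}{2} + 7 + 29 \left(-7\right) + 14 \left(-7\right)\right)) = - (-20357 + \left(\frac{29}{2} + 7 - 203 - 98\right)) = - (-20357 - \frac{559}{2}) = \left(-1\right) \left(- \frac{41273}{2}\right) = \frac{41273}{2}$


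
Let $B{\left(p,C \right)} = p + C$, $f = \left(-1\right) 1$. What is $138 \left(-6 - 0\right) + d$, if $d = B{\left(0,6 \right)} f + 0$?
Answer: $-834$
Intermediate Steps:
$f = -1$
$B{\left(p,C \right)} = C + p$
$d = -6$ ($d = \left(6 + 0\right) \left(-1\right) + 0 = 6 \left(-1\right) + 0 = -6 + 0 = -6$)
$138 \left(-6 - 0\right) + d = 138 \left(-6 - 0\right) - 6 = 138 \left(-6 + 0\right) - 6 = 138 \left(-6\right) - 6 = -828 - 6 = -834$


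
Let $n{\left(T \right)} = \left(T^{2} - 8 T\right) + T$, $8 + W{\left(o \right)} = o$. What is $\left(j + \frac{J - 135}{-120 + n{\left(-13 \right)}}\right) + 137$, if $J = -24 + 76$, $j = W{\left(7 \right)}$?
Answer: $\frac{18957}{140} \approx 135.41$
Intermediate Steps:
$W{\left(o \right)} = -8 + o$
$j = -1$ ($j = -8 + 7 = -1$)
$n{\left(T \right)} = T^{2} - 7 T$
$J = 52$
$\left(j + \frac{J - 135}{-120 + n{\left(-13 \right)}}\right) + 137 = \left(-1 + \frac{52 - 135}{-120 - 13 \left(-7 - 13\right)}\right) + 137 = \left(-1 - \frac{83}{-120 - -260}\right) + 137 = \left(-1 - \frac{83}{-120 + 260}\right) + 137 = \left(-1 - \frac{83}{140}\right) + 137 = - \frac{223}{140} + 137 = \frac{18957}{140}$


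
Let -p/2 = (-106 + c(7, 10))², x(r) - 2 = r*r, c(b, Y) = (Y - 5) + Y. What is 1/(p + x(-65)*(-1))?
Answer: -1/20789 ≈ -4.8102e-5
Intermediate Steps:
c(b, Y) = -5 + 2*Y (c(b, Y) = (-5 + Y) + Y = -5 + 2*Y)
x(r) = 2 + r² (x(r) = 2 + r*r = 2 + r²)
p = -16562 (p = -2*(-106 + (-5 + 2*10))² = -2*(-106 + (-5 + 20))² = -2*(-106 + 15)² = -2*(-91)² = -2*8281 = -16562)
1/(p + x(-65)*(-1)) = 1/(-16562 + (2 + (-65)²)*(-1)) = 1/(-16562 + (2 + 4225)*(-1)) = 1/(-16562 + 4227*(-1)) = 1/(-16562 - 4227) = 1/(-20789) = -1/20789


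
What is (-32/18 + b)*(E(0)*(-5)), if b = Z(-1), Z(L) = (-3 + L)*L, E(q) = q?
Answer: 0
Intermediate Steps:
Z(L) = L*(-3 + L)
b = 4 (b = -(-3 - 1) = -1*(-4) = 4)
(-32/18 + b)*(E(0)*(-5)) = (-32/18 + 4)*(0*(-5)) = (-32*1/18 + 4)*0 = (-16/9 + 4)*0 = (20/9)*0 = 0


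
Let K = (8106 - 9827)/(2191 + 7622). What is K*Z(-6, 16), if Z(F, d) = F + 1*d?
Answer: -17210/9813 ≈ -1.7538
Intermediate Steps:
Z(F, d) = F + d
K = -1721/9813 ≈ -0.17538
K*Z(-6, 16) = -1721*(-6 + 16)/9813 = -1721/9813*10 = -17210/9813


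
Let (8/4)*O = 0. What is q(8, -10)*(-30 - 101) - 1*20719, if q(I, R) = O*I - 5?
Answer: -20064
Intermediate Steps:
O = 0 (O = (½)*0 = 0)
q(I, R) = -5 (q(I, R) = 0*I - 5 = 0 - 5 = -5)
q(8, -10)*(-30 - 101) - 1*20719 = -5*(-30 - 101) - 1*20719 = -5*(-131) - 20719 = 655 - 20719 = -20064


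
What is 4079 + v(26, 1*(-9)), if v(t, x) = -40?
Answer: 4039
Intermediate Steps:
4079 + v(26, 1*(-9)) = 4079 - 40 = 4039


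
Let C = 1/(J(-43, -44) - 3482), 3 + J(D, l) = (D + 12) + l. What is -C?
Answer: 1/3560 ≈ 0.00028090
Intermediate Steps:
J(D, l) = 9 + D + l (J(D, l) = -3 + ((D + 12) + l) = -3 + ((12 + D) + l) = -3 + (12 + D + l) = 9 + D + l)
C = -1/3560 (C = 1/((9 - 43 - 44) - 3482) = 1/(-78 - 3482) = 1/(-3560) = -1/3560 ≈ -0.00028090)
-C = -1*(-1/3560) = 1/3560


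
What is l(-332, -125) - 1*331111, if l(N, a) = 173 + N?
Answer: -331270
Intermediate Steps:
l(-332, -125) - 1*331111 = (173 - 332) - 1*331111 = -159 - 331111 = -331270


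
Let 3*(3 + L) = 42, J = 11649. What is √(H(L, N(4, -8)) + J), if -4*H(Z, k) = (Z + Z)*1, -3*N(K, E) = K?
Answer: √46574/2 ≈ 107.91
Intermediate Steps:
N(K, E) = -K/3
L = 11 (L = -3 + (⅓)*42 = -3 + 14 = 11)
H(Z, k) = -Z/2 (H(Z, k) = -(Z + Z)/4 = -2*Z/4 = -Z/2)
√(H(L, N(4, -8)) + J) = √(-½*11 + 11649) = √(-11/2 + 11649) = √(23287/2) = √46574/2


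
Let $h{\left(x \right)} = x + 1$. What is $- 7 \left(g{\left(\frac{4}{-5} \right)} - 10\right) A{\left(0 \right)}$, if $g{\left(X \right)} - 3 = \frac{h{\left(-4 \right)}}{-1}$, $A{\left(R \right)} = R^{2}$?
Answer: $0$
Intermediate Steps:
$h{\left(x \right)} = 1 + x$
$g{\left(X \right)} = 6$ ($g{\left(X \right)} = 3 + \frac{1 - 4}{-1} = 3 - -3 = 3 + 3 = 6$)
$- 7 \left(g{\left(\frac{4}{-5} \right)} - 10\right) A{\left(0 \right)} = - 7 \left(6 - 10\right) 0^{2} = - 7 \left(6 - 10\right) 0 = \left(-7\right) \left(-4\right) 0 = 28 \cdot 0 = 0$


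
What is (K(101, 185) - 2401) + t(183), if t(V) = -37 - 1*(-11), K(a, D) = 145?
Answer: -2282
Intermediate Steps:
t(V) = -26 (t(V) = -37 + 11 = -26)
(K(101, 185) - 2401) + t(183) = (145 - 2401) - 26 = -2256 - 26 = -2282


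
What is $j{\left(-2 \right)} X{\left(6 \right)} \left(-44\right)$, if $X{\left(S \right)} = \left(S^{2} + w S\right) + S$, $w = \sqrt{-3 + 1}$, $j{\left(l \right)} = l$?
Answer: $3696 + 528 i \sqrt{2} \approx 3696.0 + 746.71 i$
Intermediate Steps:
$w = i \sqrt{2}$ ($w = \sqrt{-2} = i \sqrt{2} \approx 1.4142 i$)
$X{\left(S \right)} = S + S^{2} + i S \sqrt{2}$ ($X{\left(S \right)} = \left(S^{2} + i \sqrt{2} S\right) + S = \left(S^{2} + i S \sqrt{2}\right) + S = S + S^{2} + i S \sqrt{2}$)
$j{\left(-2 \right)} X{\left(6 \right)} \left(-44\right) = - 2 \cdot 6 \left(1 + 6 + i \sqrt{2}\right) \left(-44\right) = - 2 \cdot 6 \left(7 + i \sqrt{2}\right) \left(-44\right) = - 2 \left(42 + 6 i \sqrt{2}\right) \left(-44\right) = \left(-84 - 12 i \sqrt{2}\right) \left(-44\right) = 3696 + 528 i \sqrt{2}$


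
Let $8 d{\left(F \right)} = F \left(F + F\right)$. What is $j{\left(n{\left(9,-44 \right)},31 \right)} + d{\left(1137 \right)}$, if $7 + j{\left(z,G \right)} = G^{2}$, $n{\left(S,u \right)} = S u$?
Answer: $\frac{1296585}{4} \approx 3.2415 \cdot 10^{5}$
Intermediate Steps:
$j{\left(z,G \right)} = -7 + G^{2}$
$d{\left(F \right)} = \frac{F^{2}}{4}$ ($d{\left(F \right)} = \frac{F \left(F + F\right)}{8} = \frac{F 2 F}{8} = \frac{2 F^{2}}{8} = \frac{F^{2}}{4}$)
$j{\left(n{\left(9,-44 \right)},31 \right)} + d{\left(1137 \right)} = \left(-7 + 31^{2}\right) + \frac{1137^{2}}{4} = \left(-7 + 961\right) + \frac{1}{4} \cdot 1292769 = 954 + \frac{1292769}{4} = \frac{1296585}{4}$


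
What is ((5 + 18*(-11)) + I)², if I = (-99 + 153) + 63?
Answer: 5776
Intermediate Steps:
I = 117 (I = 54 + 63 = 117)
((5 + 18*(-11)) + I)² = ((5 + 18*(-11)) + 117)² = ((5 - 198) + 117)² = (-193 + 117)² = (-76)² = 5776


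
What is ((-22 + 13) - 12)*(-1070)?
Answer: 22470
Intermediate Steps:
((-22 + 13) - 12)*(-1070) = (-9 - 12)*(-1070) = -21*(-1070) = 22470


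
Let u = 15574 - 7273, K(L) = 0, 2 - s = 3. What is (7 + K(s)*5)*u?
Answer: 58107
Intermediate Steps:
s = -1 (s = 2 - 1*3 = 2 - 3 = -1)
u = 8301
(7 + K(s)*5)*u = (7 + 0*5)*8301 = (7 + 0)*8301 = 7*8301 = 58107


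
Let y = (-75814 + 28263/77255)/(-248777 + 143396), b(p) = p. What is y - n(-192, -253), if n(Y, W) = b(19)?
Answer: -148825991638/8141209155 ≈ -18.281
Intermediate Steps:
n(Y, W) = 19
y = 5856982307/8141209155 (y = (-75814 + 28263*(1/77255))/(-105381) = (-75814 + 28263/77255)*(-1/105381) = -5856982307/77255*(-1/105381) = 5856982307/8141209155 ≈ 0.71942)
y - n(-192, -253) = 5856982307/8141209155 - 1*19 = 5856982307/8141209155 - 19 = -148825991638/8141209155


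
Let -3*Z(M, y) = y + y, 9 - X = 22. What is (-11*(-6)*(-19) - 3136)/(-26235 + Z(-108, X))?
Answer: 13170/78679 ≈ 0.16739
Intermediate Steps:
X = -13 (X = 9 - 1*22 = 9 - 22 = -13)
Z(M, y) = -2*y/3 (Z(M, y) = -(y + y)/3 = -2*y/3)
(-11*(-6)*(-19) - 3136)/(-26235 + Z(-108, X)) = (-11*(-6)*(-19) - 3136)/(-26235 - ⅔*(-13)) = (66*(-19) - 3136)/(-26235 + 26/3) = (-1254 - 3136)/(-78679/3) = -4390*(-3/78679) = 13170/78679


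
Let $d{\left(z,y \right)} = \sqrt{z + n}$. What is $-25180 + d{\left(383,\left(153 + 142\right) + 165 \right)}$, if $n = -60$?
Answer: $-25180 + \sqrt{323} \approx -25162.0$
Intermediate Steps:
$d{\left(z,y \right)} = \sqrt{-60 + z}$ ($d{\left(z,y \right)} = \sqrt{z - 60} = \sqrt{-60 + z}$)
$-25180 + d{\left(383,\left(153 + 142\right) + 165 \right)} = -25180 + \sqrt{-60 + 383} = -25180 + \sqrt{323}$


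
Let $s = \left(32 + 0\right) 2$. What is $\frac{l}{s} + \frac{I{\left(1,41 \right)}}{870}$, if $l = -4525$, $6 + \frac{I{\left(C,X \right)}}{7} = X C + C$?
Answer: $- \frac{653437}{9280} \approx -70.413$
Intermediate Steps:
$I{\left(C,X \right)} = -42 + 7 C + 7 C X$ ($I{\left(C,X \right)} = -42 + 7 \left(X C + C\right) = -42 + 7 \left(C X + C\right) = -42 + 7 \left(C + C X\right) = -42 + \left(7 C + 7 C X\right) = -42 + 7 C + 7 C X$)
$s = 64$ ($s = 32 \cdot 2 = 64$)
$\frac{l}{s} + \frac{I{\left(1,41 \right)}}{870} = - \frac{4525}{64} + \frac{-42 + 7 \cdot 1 + 7 \cdot 1 \cdot 41}{870} = \left(-4525\right) \frac{1}{64} + \left(-42 + 7 + 287\right) \frac{1}{870} = - \frac{4525}{64} + 252 \cdot \frac{1}{870} = - \frac{4525}{64} + \frac{42}{145} = - \frac{653437}{9280}$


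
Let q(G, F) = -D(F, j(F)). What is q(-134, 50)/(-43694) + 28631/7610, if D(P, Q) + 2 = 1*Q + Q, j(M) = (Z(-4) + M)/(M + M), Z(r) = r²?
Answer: 1563747174/415639175 ≈ 3.7623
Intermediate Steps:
j(M) = (16 + M)/(2*M) (j(M) = ((-4)² + M)/(M + M) = (16 + M)/((2*M)) = (16 + M)*(1/(2*M)) = (16 + M)/(2*M))
D(P, Q) = -2 + 2*Q (D(P, Q) = -2 + (1*Q + Q) = -2 + (Q + Q) = -2 + 2*Q)
q(G, F) = 2 - (16 + F)/F (q(G, F) = -(-2 + 2*((16 + F)/(2*F))) = -(-2 + (16 + F)/F) = 2 - (16 + F)/F)
q(-134, 50)/(-43694) + 28631/7610 = ((-16 + 50)/50)/(-43694) + 28631/7610 = ((1/50)*34)*(-1/43694) + 28631*(1/7610) = (17/25)*(-1/43694) + 28631/7610 = -17/1092350 + 28631/7610 = 1563747174/415639175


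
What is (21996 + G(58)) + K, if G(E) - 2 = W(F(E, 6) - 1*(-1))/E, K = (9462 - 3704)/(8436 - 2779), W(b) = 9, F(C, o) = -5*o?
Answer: 7218060665/328106 ≈ 21999.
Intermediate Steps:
K = 5758/5657 ≈ 1.0179
G(E) = 2 + 9/E
(21996 + G(58)) + K = (21996 + (2 + 9/58)) + 5758/5657 = (21996 + 125/58) + 5758/5657 = 1275893/58 + 5758/5657 = 7218060665/328106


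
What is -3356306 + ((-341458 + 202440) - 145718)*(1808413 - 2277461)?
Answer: 133551495022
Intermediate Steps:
-3356306 + ((-341458 + 202440) - 145718)*(1808413 - 2277461) = -3356306 + (-139018 - 145718)*(-469048) = -3356306 - 284736*(-469048) = -3356306 + 133554851328 = 133551495022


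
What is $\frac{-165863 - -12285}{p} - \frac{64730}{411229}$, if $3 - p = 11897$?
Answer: $\frac{31192914371}{2445578863} \approx 12.755$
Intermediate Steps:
$p = -11894$ ($p = 3 - 11897 = -11894$)
$\frac{-165863 - -12285}{p} - \frac{64730}{411229} = \frac{-165863 - -12285}{-11894} - \frac{64730}{411229} = \left(-165863 + 12285\right) \left(- \frac{1}{11894}\right) - \frac{64730}{411229} = \left(-153578\right) \left(- \frac{1}{11894}\right) - \frac{64730}{411229} = \frac{76789}{5947} - \frac{64730}{411229} = \frac{31192914371}{2445578863}$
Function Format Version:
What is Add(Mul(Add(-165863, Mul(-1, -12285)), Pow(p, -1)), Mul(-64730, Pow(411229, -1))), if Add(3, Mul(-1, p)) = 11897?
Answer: Rational(31192914371, 2445578863) ≈ 12.755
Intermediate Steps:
p = -11894 (p = Add(3, Mul(-1, 11897)) = Add(3, -11897) = -11894)
Add(Mul(Add(-165863, Mul(-1, -12285)), Pow(p, -1)), Mul(-64730, Pow(411229, -1))) = Add(Mul(Add(-165863, Mul(-1, -12285)), Pow(-11894, -1)), Mul(-64730, Pow(411229, -1))) = Add(Mul(Add(-165863, 12285), Rational(-1, 11894)), Mul(-64730, Rational(1, 411229))) = Add(Mul(-153578, Rational(-1, 11894)), Rational(-64730, 411229)) = Add(Rational(76789, 5947), Rational(-64730, 411229)) = Rational(31192914371, 2445578863)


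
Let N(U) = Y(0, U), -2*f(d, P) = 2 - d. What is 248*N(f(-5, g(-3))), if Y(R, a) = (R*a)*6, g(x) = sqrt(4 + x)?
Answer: 0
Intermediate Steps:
Y(R, a) = 6*R*a
f(d, P) = -1 + d/2 (f(d, P) = -(2 - d)/2 = -1 + d/2)
N(U) = 0 (N(U) = 6*0*U = 0)
248*N(f(-5, g(-3))) = 248*0 = 0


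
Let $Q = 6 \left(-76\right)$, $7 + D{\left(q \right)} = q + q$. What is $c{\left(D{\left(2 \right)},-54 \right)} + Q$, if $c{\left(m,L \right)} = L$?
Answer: $-510$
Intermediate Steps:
$D{\left(q \right)} = -7 + 2 q$ ($D{\left(q \right)} = -7 + \left(q + q\right) = -7 + 2 q$)
$Q = -456$
$c{\left(D{\left(2 \right)},-54 \right)} + Q = -54 - 456 = -510$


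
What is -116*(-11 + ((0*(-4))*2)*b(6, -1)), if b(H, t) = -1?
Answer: 1276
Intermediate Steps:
-116*(-11 + ((0*(-4))*2)*b(6, -1)) = -116*(-11 + ((0*(-4))*2)*(-1)) = -116*(-11 + (0*2)*(-1)) = -116*(-11 + 0*(-1)) = -116*(-11 + 0) = -116*(-11) = 1276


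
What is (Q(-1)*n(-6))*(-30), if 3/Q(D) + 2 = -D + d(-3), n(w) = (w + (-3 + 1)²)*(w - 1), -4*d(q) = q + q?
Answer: -2520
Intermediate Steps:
d(q) = -q/2 (d(q) = -(q + q)/4 = -q/2)
n(w) = (-1 + w)*(4 + w) (n(w) = (w + (-2)²)*(-1 + w) = (w + 4)*(-1 + w) = (4 + w)*(-1 + w) = (-1 + w)*(4 + w))
Q(D) = 3/(-½ - D) (Q(D) = 3/(-2 + (-D - ½*(-3))) = 3/(-2 + (-D + 3/2)) = 3/(-2 + (3/2 - D)) = 3/(-½ - D))
(Q(-1)*n(-6))*(-30) = ((-6/(1 + 2*(-1)))*(-4 + (-6)² + 3*(-6)))*(-30) = ((-6/(1 - 2))*(-4 + 36 - 18))*(-30) = (-6/(-1)*14)*(-30) = (-6*(-1)*14)*(-30) = (6*14)*(-30) = 84*(-30) = -2520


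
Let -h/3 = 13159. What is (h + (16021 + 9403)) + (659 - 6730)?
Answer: -20124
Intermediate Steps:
h = -39477 (h = -3*13159 = -39477)
(h + (16021 + 9403)) + (659 - 6730) = (-39477 + (16021 + 9403)) + (659 - 6730) = (-39477 + 25424) - 6071 = -14053 - 6071 = -20124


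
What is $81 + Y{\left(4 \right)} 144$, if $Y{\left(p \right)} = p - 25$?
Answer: $-2943$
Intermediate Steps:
$Y{\left(p \right)} = -25 + p$ ($Y{\left(p \right)} = p - 25 = -25 + p$)
$81 + Y{\left(4 \right)} 144 = 81 + \left(-25 + 4\right) 144 = 81 - 3024 = -2943$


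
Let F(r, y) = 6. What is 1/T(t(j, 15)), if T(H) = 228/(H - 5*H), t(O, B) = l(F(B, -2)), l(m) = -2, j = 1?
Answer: 2/57 ≈ 0.035088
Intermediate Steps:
t(O, B) = -2
T(H) = -57/H (T(H) = 228/((-4*H)) = 228*(-1/(4*H)) = -57/H)
1/T(t(j, 15)) = 1/(-57/(-2)) = 1/(-57*(-½)) = 1/(57/2) = 2/57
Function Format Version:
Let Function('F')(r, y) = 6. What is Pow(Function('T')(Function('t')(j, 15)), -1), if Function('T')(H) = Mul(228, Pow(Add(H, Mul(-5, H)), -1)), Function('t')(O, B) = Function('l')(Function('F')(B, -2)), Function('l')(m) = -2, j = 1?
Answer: Rational(2, 57) ≈ 0.035088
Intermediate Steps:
Function('t')(O, B) = -2
Function('T')(H) = Mul(-57, Pow(H, -1)) (Function('T')(H) = Mul(228, Pow(Mul(-4, H), -1)) = Mul(228, Mul(Rational(-1, 4), Pow(H, -1))) = Mul(-57, Pow(H, -1)))
Pow(Function('T')(Function('t')(j, 15)), -1) = Pow(Mul(-57, Pow(-2, -1)), -1) = Pow(Mul(-57, Rational(-1, 2)), -1) = Pow(Rational(57, 2), -1) = Rational(2, 57)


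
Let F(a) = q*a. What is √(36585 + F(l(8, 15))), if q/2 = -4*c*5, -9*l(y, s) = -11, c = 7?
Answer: √326185/3 ≈ 190.38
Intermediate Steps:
l(y, s) = 11/9 (l(y, s) = -⅑*(-11) = 11/9)
q = -280 (q = 2*(-4*7*5) = 2*(-28*5) = 2*(-140) = -280)
F(a) = -280*a
√(36585 + F(l(8, 15))) = √(36585 - 280*11/9) = √(36585 - 3080/9) = √(326185/9) = √326185/3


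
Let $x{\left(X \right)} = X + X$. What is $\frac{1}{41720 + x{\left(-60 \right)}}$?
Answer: $\frac{1}{41600} \approx 2.4038 \cdot 10^{-5}$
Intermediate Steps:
$x{\left(X \right)} = 2 X$
$\frac{1}{41720 + x{\left(-60 \right)}} = \frac{1}{41720 + 2 \left(-60\right)} = \frac{1}{41720 - 120} = \frac{1}{41600}$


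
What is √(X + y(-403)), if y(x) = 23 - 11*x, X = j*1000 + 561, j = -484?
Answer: I*√478983 ≈ 692.09*I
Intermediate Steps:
X = -483439 (X = -484*1000 + 561 = -484000 + 561 = -483439)
√(X + y(-403)) = √(-483439 + (23 - 11*(-403))) = √(-483439 + (23 + 4433)) = √(-483439 + 4456) = √(-478983) = I*√478983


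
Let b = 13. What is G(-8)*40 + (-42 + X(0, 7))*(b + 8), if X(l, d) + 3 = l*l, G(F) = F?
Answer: -1265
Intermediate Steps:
X(l, d) = -3 + l**2 (X(l, d) = -3 + l*l = -3 + l**2)
G(-8)*40 + (-42 + X(0, 7))*(b + 8) = -8*40 + (-42 + (-3 + 0**2))*(13 + 8) = -320 + (-42 + (-3 + 0))*21 = -320 + (-42 - 3)*21 = -320 - 45*21 = -320 - 945 = -1265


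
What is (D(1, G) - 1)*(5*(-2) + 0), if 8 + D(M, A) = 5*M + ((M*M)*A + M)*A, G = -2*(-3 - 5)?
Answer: -2680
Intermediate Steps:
G = 16 (G = -2*(-8) = 16)
D(M, A) = -8 + 5*M + A*(M + A*M²) (D(M, A) = -8 + (5*M + ((M*M)*A + M)*A) = -8 + (5*M + (M²*A + M)*A) = -8 + (5*M + (A*M² + M)*A) = -8 + (5*M + (M + A*M²)*A) = -8 + (5*M + A*(M + A*M²)) = -8 + 5*M + A*(M + A*M²))
(D(1, G) - 1)*(5*(-2) + 0) = ((-8 + 5*1 + 16*1 + 16²*1²) - 1)*(5*(-2) + 0) = ((-8 + 5 + 16 + 256*1) - 1)*(-10 + 0) = ((-8 + 5 + 16 + 256) - 1)*(-10) = (269 - 1)*(-10) = 268*(-10) = -2680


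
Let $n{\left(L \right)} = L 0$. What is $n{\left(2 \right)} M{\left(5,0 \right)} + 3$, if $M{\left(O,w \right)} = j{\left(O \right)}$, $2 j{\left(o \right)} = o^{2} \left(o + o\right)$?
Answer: $3$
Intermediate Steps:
$j{\left(o \right)} = o^{3}$ ($j{\left(o \right)} = \frac{o^{2} \left(o + o\right)}{2} = \frac{o^{2} \cdot 2 o}{2} = \frac{2 o^{3}}{2} = o^{3}$)
$M{\left(O,w \right)} = O^{3}$
$n{\left(L \right)} = 0$
$n{\left(2 \right)} M{\left(5,0 \right)} + 3 = 0 \cdot 5^{3} + 3 = 0 \cdot 125 + 3 = 0 + 3 = 3$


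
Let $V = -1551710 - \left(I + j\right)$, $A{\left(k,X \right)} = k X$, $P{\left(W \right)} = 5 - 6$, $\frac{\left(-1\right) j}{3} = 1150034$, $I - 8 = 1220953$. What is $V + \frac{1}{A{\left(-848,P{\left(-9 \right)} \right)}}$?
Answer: $\frac{574461489}{848} \approx 6.7743 \cdot 10^{5}$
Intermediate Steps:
$I = 1220961$ ($I = 8 + 1220953 = 1220961$)
$j = -3450102$ ($j = \left(-3\right) 1150034 = -3450102$)
$P{\left(W \right)} = -1$ ($P{\left(W \right)} = 5 - 6 = -1$)
$A{\left(k,X \right)} = X k$
$V = 677431$ ($V = -1551710 - \left(1220961 - 3450102\right) = -1551710 - -2229141 = -1551710 + 2229141 = 677431$)
$V + \frac{1}{A{\left(-848,P{\left(-9 \right)} \right)}} = 677431 + \frac{1}{\left(-1\right) \left(-848\right)} = 677431 + \frac{1}{848} = \frac{574461489}{848}$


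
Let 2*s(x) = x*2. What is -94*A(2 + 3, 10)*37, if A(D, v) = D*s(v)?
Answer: -173900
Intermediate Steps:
s(x) = x (s(x) = (x*2)/2 = (2*x)/2 = x)
A(D, v) = D*v
-94*A(2 + 3, 10)*37 = -94*(2 + 3)*10*37 = -470*10*37 = -94*50*37 = -4700*37 = -173900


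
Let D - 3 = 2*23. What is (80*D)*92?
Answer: 360640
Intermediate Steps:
D = 49 (D = 3 + 2*23 = 3 + 46 = 49)
(80*D)*92 = (80*49)*92 = 3920*92 = 360640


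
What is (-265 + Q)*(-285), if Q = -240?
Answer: 143925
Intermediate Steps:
(-265 + Q)*(-285) = (-265 - 240)*(-285) = -505*(-285) = 143925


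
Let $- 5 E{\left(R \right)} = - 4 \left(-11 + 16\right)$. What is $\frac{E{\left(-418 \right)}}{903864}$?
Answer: $\frac{1}{225966} \approx 4.4254 \cdot 10^{-6}$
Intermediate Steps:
$E{\left(R \right)} = 4$ ($E{\left(R \right)} = - \frac{\left(-4\right) \left(-11 + 16\right)}{5} = - \frac{\left(-4\right) 5}{5} = \left(- \frac{1}{5}\right) \left(-20\right) = 4$)
$\frac{E{\left(-418 \right)}}{903864} = \frac{4}{903864} = 4 \cdot \frac{1}{903864} = \frac{1}{225966}$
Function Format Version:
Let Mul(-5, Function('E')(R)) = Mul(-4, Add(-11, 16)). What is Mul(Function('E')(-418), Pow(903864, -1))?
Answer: Rational(1, 225966) ≈ 4.4254e-6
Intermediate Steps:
Function('E')(R) = 4 (Function('E')(R) = Mul(Rational(-1, 5), Mul(-4, Add(-11, 16))) = Mul(Rational(-1, 5), Mul(-4, 5)) = Mul(Rational(-1, 5), -20) = 4)
Mul(Function('E')(-418), Pow(903864, -1)) = Mul(4, Pow(903864, -1)) = Mul(4, Rational(1, 903864)) = Rational(1, 225966)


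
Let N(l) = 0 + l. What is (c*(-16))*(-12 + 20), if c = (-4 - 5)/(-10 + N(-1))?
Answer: -1152/11 ≈ -104.73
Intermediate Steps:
N(l) = l
c = 9/11 (c = (-4 - 5)/(-10 - 1) = -9/(-11) = -9*(-1/11) = 9/11 ≈ 0.81818)
(c*(-16))*(-12 + 20) = ((9/11)*(-16))*(-12 + 20) = -144/11*8 = -1152/11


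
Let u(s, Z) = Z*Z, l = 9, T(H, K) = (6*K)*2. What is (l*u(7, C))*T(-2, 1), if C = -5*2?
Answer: 10800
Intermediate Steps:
C = -10
T(H, K) = 12*K
u(s, Z) = Z²
(l*u(7, C))*T(-2, 1) = (9*(-10)²)*(12*1) = (9*100)*12 = 900*12 = 10800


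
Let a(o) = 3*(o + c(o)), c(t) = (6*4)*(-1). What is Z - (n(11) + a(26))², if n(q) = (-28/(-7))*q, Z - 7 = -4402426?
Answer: -4404919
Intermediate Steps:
Z = -4402419 (Z = 7 - 4402426 = -4402419)
n(q) = 4*q (n(q) = (-28*(-⅐))*q = 4*q)
c(t) = -24 (c(t) = 24*(-1) = -24)
a(o) = -72 + 3*o (a(o) = 3*(o - 24) = 3*(-24 + o) = -72 + 3*o)
Z - (n(11) + a(26))² = -4402419 - (4*11 + (-72 + 3*26))² = -4402419 - (44 + (-72 + 78))² = -4402419 - (44 + 6)² = -4402419 - 1*50² = -4402419 - 1*2500 = -4402419 - 2500 = -4404919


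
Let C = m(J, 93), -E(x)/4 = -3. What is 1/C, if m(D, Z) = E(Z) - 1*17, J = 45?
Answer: -⅕ ≈ -0.20000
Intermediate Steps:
E(x) = 12 (E(x) = -4*(-3) = 12)
m(D, Z) = -5 (m(D, Z) = 12 - 1*17 = 12 - 17 = -5)
C = -5
1/C = 1/(-5) = -⅕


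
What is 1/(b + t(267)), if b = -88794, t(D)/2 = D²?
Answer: 1/53784 ≈ 1.8593e-5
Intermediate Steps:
t(D) = 2*D²
1/(b + t(267)) = 1/(-88794 + 2*267²) = 1/(-88794 + 2*71289) = 1/(-88794 + 142578) = 1/53784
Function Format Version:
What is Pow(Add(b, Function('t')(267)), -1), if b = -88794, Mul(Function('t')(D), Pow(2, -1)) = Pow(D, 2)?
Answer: Rational(1, 53784) ≈ 1.8593e-5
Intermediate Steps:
Function('t')(D) = Mul(2, Pow(D, 2))
Pow(Add(b, Function('t')(267)), -1) = Pow(Add(-88794, Mul(2, Pow(267, 2))), -1) = Pow(Add(-88794, Mul(2, 71289)), -1) = Pow(Add(-88794, 142578), -1) = Pow(53784, -1) = Rational(1, 53784)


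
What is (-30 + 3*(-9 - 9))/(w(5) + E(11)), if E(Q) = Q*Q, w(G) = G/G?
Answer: -42/61 ≈ -0.68852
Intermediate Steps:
w(G) = 1
E(Q) = Q²
(-30 + 3*(-9 - 9))/(w(5) + E(11)) = (-30 + 3*(-9 - 9))/(1 + 11²) = (-30 + 3*(-18))/(1 + 121) = (-30 - 54)/122 = -84*1/122 = -42/61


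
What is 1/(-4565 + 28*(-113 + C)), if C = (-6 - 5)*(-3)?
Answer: -1/6805 ≈ -0.00014695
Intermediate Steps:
C = 33 (C = -11*(-3) = 33)
1/(-4565 + 28*(-113 + C)) = 1/(-4565 + 28*(-113 + 33)) = 1/(-4565 + 28*(-80)) = 1/(-4565 - 2240) = 1/(-6805) = -1/6805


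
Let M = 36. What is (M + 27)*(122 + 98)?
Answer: 13860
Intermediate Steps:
(M + 27)*(122 + 98) = (36 + 27)*(122 + 98) = 63*220 = 13860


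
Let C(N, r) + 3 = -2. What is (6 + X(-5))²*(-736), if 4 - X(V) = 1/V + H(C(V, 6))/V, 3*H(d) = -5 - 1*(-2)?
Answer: -73600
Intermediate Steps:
C(N, r) = -5 (C(N, r) = -3 - 2 = -5)
H(d) = -1 (H(d) = (-5 - 1*(-2))/3 = (-5 + 2)/3 = (⅓)*(-3) = -1)
X(V) = 4 (X(V) = 4 - (1/V - 1/V) = 4 - 1*0 = 4 + 0 = 4)
(6 + X(-5))²*(-736) = (6 + 4)²*(-736) = 10²*(-736) = 100*(-736) = -73600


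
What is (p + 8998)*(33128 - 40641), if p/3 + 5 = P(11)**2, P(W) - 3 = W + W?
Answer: -81576154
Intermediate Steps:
P(W) = 3 + 2*W (P(W) = 3 + (W + W) = 3 + 2*W)
p = 1860 (p = -15 + 3*(3 + 2*11)**2 = -15 + 3*(3 + 22)**2 = -15 + 3*25**2 = -15 + 3*625 = -15 + 1875 = 1860)
(p + 8998)*(33128 - 40641) = (1860 + 8998)*(33128 - 40641) = 10858*(-7513) = -81576154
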